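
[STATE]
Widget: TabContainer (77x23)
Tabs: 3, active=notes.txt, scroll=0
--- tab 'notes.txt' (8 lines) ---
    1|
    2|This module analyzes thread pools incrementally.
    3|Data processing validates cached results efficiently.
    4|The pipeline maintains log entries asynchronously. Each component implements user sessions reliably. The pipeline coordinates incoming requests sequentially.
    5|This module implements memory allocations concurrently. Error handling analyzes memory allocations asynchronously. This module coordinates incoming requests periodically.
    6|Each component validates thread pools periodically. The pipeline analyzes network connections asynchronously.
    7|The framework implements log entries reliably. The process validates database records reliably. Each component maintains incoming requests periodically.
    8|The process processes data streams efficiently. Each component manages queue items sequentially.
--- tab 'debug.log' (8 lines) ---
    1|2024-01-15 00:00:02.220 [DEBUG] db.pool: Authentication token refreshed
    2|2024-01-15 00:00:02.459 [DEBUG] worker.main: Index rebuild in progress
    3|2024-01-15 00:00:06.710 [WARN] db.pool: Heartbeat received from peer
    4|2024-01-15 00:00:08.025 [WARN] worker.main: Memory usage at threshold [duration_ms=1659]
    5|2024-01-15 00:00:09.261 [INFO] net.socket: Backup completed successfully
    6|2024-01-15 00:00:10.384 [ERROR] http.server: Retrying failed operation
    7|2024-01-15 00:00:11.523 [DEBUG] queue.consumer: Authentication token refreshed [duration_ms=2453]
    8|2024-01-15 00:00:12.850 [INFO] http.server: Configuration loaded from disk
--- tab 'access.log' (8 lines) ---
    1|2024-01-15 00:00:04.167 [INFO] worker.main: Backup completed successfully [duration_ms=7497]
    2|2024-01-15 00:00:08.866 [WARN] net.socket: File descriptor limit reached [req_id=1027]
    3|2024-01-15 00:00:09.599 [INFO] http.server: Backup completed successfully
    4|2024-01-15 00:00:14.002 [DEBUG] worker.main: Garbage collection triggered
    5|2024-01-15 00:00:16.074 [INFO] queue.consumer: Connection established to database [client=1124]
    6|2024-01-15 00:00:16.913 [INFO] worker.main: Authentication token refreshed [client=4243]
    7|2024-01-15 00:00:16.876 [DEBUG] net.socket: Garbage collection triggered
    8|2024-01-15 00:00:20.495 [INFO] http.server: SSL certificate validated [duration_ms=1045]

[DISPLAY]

[notes.txt]│ debug.log │ access.log                                          
─────────────────────────────────────────────────────────────────────────────
                                                                             
This module analyzes thread pools incrementally.                             
Data processing validates cached results efficiently.                        
The pipeline maintains log entries asynchronously. Each component implements 
This module implements memory allocations concurrently. Error handling analyz
Each component validates thread pools periodically. The pipeline analyzes net
The framework implements log entries reliably. The process validates database
The process processes data streams efficiently. Each component manages queue 
                                                                             
                                                                             
                                                                             
                                                                             
                                                                             
                                                                             
                                                                             
                                                                             
                                                                             
                                                                             
                                                                             
                                                                             
                                                                             


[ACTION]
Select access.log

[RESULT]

 notes.txt │ debug.log │[access.log]                                         
─────────────────────────────────────────────────────────────────────────────
2024-01-15 00:00:04.167 [INFO] worker.main: Backup completed successfully [du
2024-01-15 00:00:08.866 [WARN] net.socket: File descriptor limit reached [req
2024-01-15 00:00:09.599 [INFO] http.server: Backup completed successfully    
2024-01-15 00:00:14.002 [DEBUG] worker.main: Garbage collection triggered    
2024-01-15 00:00:16.074 [INFO] queue.consumer: Connection established to data
2024-01-15 00:00:16.913 [INFO] worker.main: Authentication token refreshed [c
2024-01-15 00:00:16.876 [DEBUG] net.socket: Garbage collection triggered     
2024-01-15 00:00:20.495 [INFO] http.server: SSL certificate validated [durati
                                                                             
                                                                             
                                                                             
                                                                             
                                                                             
                                                                             
                                                                             
                                                                             
                                                                             
                                                                             
                                                                             
                                                                             
                                                                             


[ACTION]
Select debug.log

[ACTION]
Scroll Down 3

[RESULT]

 notes.txt │[debug.log]│ access.log                                          
─────────────────────────────────────────────────────────────────────────────
2024-01-15 00:00:08.025 [WARN] worker.main: Memory usage at threshold [durati
2024-01-15 00:00:09.261 [INFO] net.socket: Backup completed successfully     
2024-01-15 00:00:10.384 [ERROR] http.server: Retrying failed operation       
2024-01-15 00:00:11.523 [DEBUG] queue.consumer: Authentication token refreshe
2024-01-15 00:00:12.850 [INFO] http.server: Configuration loaded from disk   
                                                                             
                                                                             
                                                                             
                                                                             
                                                                             
                                                                             
                                                                             
                                                                             
                                                                             
                                                                             
                                                                             
                                                                             
                                                                             
                                                                             
                                                                             
                                                                             


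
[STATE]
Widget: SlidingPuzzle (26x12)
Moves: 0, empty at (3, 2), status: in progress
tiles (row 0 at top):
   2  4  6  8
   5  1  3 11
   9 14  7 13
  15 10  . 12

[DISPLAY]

┌────┬────┬────┬────┐     
│  2 │  4 │  6 │  8 │     
├────┼────┼────┼────┤     
│  5 │  1 │  3 │ 11 │     
├────┼────┼────┼────┤     
│  9 │ 14 │  7 │ 13 │     
├────┼────┼────┼────┤     
│ 15 │ 10 │    │ 12 │     
└────┴────┴────┴────┘     
Moves: 0                  
                          
                          


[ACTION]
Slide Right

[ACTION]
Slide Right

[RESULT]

┌────┬────┬────┬────┐     
│  2 │  4 │  6 │  8 │     
├────┼────┼────┼────┤     
│  5 │  1 │  3 │ 11 │     
├────┼────┼────┼────┤     
│  9 │ 14 │  7 │ 13 │     
├────┼────┼────┼────┤     
│    │ 15 │ 10 │ 12 │     
└────┴────┴────┴────┘     
Moves: 2                  
                          
                          


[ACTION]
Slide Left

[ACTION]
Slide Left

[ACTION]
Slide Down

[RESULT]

┌────┬────┬────┬────┐     
│  2 │  4 │  6 │  8 │     
├────┼────┼────┼────┤     
│  5 │  1 │  3 │ 11 │     
├────┼────┼────┼────┤     
│  9 │ 14 │    │ 13 │     
├────┼────┼────┼────┤     
│ 15 │ 10 │  7 │ 12 │     
└────┴────┴────┴────┘     
Moves: 5                  
                          
                          


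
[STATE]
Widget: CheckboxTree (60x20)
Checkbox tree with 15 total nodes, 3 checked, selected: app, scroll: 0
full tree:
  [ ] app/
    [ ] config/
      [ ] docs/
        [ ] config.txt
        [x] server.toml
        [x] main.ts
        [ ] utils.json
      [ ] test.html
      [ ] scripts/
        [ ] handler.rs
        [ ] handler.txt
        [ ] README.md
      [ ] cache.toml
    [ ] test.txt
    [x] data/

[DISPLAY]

>[-] app/                                                   
   [-] config/                                              
     [-] docs/                                              
       [ ] config.txt                                       
       [x] server.toml                                      
       [x] main.ts                                          
       [ ] utils.json                                       
     [ ] test.html                                          
     [ ] scripts/                                           
       [ ] handler.rs                                       
       [ ] handler.txt                                      
       [ ] README.md                                        
     [ ] cache.toml                                         
   [ ] test.txt                                             
   [x] data/                                                
                                                            
                                                            
                                                            
                                                            
                                                            


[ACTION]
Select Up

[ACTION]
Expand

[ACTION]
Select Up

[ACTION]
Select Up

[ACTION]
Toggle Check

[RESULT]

>[x] app/                                                   
   [x] config/                                              
     [x] docs/                                              
       [x] config.txt                                       
       [x] server.toml                                      
       [x] main.ts                                          
       [x] utils.json                                       
     [x] test.html                                          
     [x] scripts/                                           
       [x] handler.rs                                       
       [x] handler.txt                                      
       [x] README.md                                        
     [x] cache.toml                                         
   [x] test.txt                                             
   [x] data/                                                
                                                            
                                                            
                                                            
                                                            
                                                            


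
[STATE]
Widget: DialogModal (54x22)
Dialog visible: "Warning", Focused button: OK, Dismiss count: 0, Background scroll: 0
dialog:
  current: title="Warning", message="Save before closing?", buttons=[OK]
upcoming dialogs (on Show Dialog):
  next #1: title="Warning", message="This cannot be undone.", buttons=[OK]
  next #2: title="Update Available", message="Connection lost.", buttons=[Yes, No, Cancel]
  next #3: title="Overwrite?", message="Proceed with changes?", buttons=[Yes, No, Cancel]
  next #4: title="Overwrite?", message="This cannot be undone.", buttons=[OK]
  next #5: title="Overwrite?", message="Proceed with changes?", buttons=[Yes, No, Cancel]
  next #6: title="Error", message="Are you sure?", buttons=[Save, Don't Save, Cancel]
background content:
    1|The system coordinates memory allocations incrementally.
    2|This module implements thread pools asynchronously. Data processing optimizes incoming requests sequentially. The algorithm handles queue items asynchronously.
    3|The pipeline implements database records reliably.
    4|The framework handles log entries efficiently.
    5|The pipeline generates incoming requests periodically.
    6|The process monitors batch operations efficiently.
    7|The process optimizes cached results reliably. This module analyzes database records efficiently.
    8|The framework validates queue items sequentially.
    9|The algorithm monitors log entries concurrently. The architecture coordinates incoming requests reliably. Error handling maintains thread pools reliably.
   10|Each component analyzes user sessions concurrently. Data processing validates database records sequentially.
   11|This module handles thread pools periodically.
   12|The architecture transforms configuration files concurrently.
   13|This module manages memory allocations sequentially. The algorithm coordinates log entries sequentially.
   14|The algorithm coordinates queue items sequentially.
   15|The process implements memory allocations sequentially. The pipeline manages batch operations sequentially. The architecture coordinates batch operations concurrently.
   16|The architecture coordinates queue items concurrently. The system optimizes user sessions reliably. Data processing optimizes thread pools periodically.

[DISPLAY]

The system coordinates memory allocations incrementall
This module implements thread pools asynchronously. Da
The pipeline implements database records reliably.    
The framework handles log entries efficiently.        
The pipeline generates incoming requests periodically.
The process monitors batch operations efficiently.    
The process optimizes cached results reliably. This mo
The framework validates queue items sequentially.     
The algorithm m┌──────────────────────┐urrently. The a
Each component │       Warning        │oncurrently. Da
This module han│ Save before closing? │ically.        
The architectur│         [OK]         │on files concur
This module man└──────────────────────┘sequentially. T
The algorithm coordinates queue items sequentially.   
The process implements memory allocations sequentially
The architecture coordinates queue items concurrently.
                                                      
                                                      
                                                      
                                                      
                                                      
                                                      


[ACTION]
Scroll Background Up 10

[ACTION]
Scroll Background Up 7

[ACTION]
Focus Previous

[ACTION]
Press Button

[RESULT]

The system coordinates memory allocations incrementall
This module implements thread pools asynchronously. Da
The pipeline implements database records reliably.    
The framework handles log entries efficiently.        
The pipeline generates incoming requests periodically.
The process monitors batch operations efficiently.    
The process optimizes cached results reliably. This mo
The framework validates queue items sequentially.     
The algorithm monitors log entries concurrently. The a
Each component analyzes user sessions concurrently. Da
This module handles thread pools periodically.        
The architecture transforms configuration files concur
This module manages memory allocations sequentially. T
The algorithm coordinates queue items sequentially.   
The process implements memory allocations sequentially
The architecture coordinates queue items concurrently.
                                                      
                                                      
                                                      
                                                      
                                                      
                                                      


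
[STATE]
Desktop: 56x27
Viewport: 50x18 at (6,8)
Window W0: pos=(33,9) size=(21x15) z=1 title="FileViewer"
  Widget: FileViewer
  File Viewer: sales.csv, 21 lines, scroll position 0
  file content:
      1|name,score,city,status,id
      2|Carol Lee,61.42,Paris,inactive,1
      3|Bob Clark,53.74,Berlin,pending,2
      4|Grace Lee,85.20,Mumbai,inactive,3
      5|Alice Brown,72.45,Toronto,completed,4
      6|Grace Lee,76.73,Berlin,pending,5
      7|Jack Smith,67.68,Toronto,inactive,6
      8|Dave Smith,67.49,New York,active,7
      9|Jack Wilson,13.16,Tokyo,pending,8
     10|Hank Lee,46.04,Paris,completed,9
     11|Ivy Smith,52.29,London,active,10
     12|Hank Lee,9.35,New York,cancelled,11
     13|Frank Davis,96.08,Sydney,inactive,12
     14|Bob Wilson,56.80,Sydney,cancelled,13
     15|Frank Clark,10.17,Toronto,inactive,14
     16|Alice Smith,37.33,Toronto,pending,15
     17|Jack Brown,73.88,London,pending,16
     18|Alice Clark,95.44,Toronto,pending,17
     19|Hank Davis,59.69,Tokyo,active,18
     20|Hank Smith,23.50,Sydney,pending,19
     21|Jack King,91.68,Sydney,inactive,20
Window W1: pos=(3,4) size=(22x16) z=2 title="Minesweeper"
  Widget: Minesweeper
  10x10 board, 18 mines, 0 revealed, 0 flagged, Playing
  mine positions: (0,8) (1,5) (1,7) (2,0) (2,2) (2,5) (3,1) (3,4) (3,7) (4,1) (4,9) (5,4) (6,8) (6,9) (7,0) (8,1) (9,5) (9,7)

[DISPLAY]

■■■■■■■■          ┃                               
■■■■■■■■          ┃        ┏━━━━━━━━━━━━━━━━━━━┓  
■■■■■■■■          ┃        ┃ FileViewer        ┃  
■■■■■■■■          ┃        ┠───────────────────┨  
■■■■■■■■          ┃        ┃name,score,city,st▲┃  
■■■■■■■■          ┃        ┃Carol Lee,61.42,Pa█┃  
■■■■■■■■          ┃        ┃Bob Clark,53.74,Be░┃  
■■■■■■■■          ┃        ┃Grace Lee,85.20,Mu░┃  
■■■■■■■■          ┃        ┃Alice Brown,72.45,░┃  
                  ┃        ┃Grace Lee,76.73,Be░┃  
                  ┃        ┃Jack Smith,67.68,T░┃  
━━━━━━━━━━━━━━━━━━┛        ┃Dave Smith,67.49,N░┃  
                           ┃Jack Wilson,13.16,░┃  
                           ┃Hank Lee,46.04,Par░┃  
                           ┃Ivy Smith,52.29,Lo▼┃  
                           ┗━━━━━━━━━━━━━━━━━━━┛  
                                                  
                                                  


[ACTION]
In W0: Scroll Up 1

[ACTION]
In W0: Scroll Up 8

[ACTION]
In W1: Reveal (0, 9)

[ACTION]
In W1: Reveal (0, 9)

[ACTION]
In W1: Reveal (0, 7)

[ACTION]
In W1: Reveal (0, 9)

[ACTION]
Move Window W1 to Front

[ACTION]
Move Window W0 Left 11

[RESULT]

■■■■■■■■          ┃                               
■■■■■■■■          ┃━━━━━━━━━━━━━━━━━┓             
■■■■■■■■          ┃ileViewer        ┃             
■■■■■■■■          ┃─────────────────┨             
■■■■■■■■          ┃me,score,city,st▲┃             
■■■■■■■■          ┃rol Lee,61.42,Pa█┃             
■■■■■■■■          ┃b Clark,53.74,Be░┃             
■■■■■■■■          ┃ace Lee,85.20,Mu░┃             
■■■■■■■■          ┃ice Brown,72.45,░┃             
                  ┃ace Lee,76.73,Be░┃             
                  ┃ck Smith,67.68,T░┃             
━━━━━━━━━━━━━━━━━━┛ve Smith,67.49,N░┃             
                ┃Jack Wilson,13.16,░┃             
                ┃Hank Lee,46.04,Par░┃             
                ┃Ivy Smith,52.29,Lo▼┃             
                ┗━━━━━━━━━━━━━━━━━━━┛             
                                                  
                                                  


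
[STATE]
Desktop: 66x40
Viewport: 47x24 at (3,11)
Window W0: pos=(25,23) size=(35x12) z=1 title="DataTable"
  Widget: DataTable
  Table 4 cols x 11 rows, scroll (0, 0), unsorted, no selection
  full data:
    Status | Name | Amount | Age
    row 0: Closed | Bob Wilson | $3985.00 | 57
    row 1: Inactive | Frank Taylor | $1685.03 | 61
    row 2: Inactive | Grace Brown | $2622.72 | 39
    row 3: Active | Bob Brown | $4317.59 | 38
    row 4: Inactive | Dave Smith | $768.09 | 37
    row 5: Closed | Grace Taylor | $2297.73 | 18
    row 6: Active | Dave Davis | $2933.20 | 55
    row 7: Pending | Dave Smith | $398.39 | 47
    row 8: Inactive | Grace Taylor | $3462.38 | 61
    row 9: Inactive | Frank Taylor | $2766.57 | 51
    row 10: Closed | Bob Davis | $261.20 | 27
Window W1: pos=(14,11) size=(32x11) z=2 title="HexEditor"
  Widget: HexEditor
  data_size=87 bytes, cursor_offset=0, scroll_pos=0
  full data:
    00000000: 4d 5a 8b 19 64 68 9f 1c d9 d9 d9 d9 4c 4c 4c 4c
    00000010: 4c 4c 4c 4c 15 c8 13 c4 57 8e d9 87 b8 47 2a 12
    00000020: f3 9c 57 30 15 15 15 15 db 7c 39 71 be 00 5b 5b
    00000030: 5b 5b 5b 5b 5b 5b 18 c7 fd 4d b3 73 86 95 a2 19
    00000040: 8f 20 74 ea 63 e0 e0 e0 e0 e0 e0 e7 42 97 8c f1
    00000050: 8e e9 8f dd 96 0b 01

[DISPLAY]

           ┏━━━━━━━━━━━━━━━━━━━━━━━━━━━━━━┓    
           ┃ HexEditor                    ┃    
           ┠──────────────────────────────┨    
           ┃00000000  4D 5a 8b 19 64 68 9f┃    
           ┃00000010  4c 4c 4c 4c 15 c8 13┃    
           ┃00000020  f3 9c 57 30 15 15 15┃    
           ┃00000030  5b 5b 5b 5b 5b 5b 18┃    
           ┃00000040  8f 20 74 ea 63 e0 e0┃    
           ┃00000050  8e e9 8f dd 96 0b 01┃    
           ┃                              ┃    
           ┗━━━━━━━━━━━━━━━━━━━━━━━━━━━━━━┛    
                                               
                      ┏━━━━━━━━━━━━━━━━━━━━━━━━
                      ┃ DataTable              
                      ┠────────────────────────
                      ┃Status  │Name        │Am
                      ┃────────┼────────────┼──
                      ┃Closed  │Bob Wilson  │$3
                      ┃Inactive│Frank Taylor│$1
                      ┃Inactive│Grace Brown │$2
                      ┃Active  │Bob Brown   │$4
                      ┃Inactive│Dave Smith  │$7
                      ┃Closed  │Grace Taylor│$2
                      ┗━━━━━━━━━━━━━━━━━━━━━━━━


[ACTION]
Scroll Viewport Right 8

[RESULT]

   ┏━━━━━━━━━━━━━━━━━━━━━━━━━━━━━━┓            
   ┃ HexEditor                    ┃            
   ┠──────────────────────────────┨            
   ┃00000000  4D 5a 8b 19 64 68 9f┃            
   ┃00000010  4c 4c 4c 4c 15 c8 13┃            
   ┃00000020  f3 9c 57 30 15 15 15┃            
   ┃00000030  5b 5b 5b 5b 5b 5b 18┃            
   ┃00000040  8f 20 74 ea 63 e0 e0┃            
   ┃00000050  8e e9 8f dd 96 0b 01┃            
   ┃                              ┃            
   ┗━━━━━━━━━━━━━━━━━━━━━━━━━━━━━━┛            
                                               
              ┏━━━━━━━━━━━━━━━━━━━━━━━━━━━━━━━━
              ┃ DataTable                      
              ┠────────────────────────────────
              ┃Status  │Name        │Amount  │A
              ┃────────┼────────────┼────────┼─
              ┃Closed  │Bob Wilson  │$3985.00│5
              ┃Inactive│Frank Taylor│$1685.03│6
              ┃Inactive│Grace Brown │$2622.72│3
              ┃Active  │Bob Brown   │$4317.59│3
              ┃Inactive│Dave Smith  │$768.09 │3
              ┃Closed  │Grace Taylor│$2297.73│1
              ┗━━━━━━━━━━━━━━━━━━━━━━━━━━━━━━━━


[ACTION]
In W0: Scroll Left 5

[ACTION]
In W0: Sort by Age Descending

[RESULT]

   ┏━━━━━━━━━━━━━━━━━━━━━━━━━━━━━━┓            
   ┃ HexEditor                    ┃            
   ┠──────────────────────────────┨            
   ┃00000000  4D 5a 8b 19 64 68 9f┃            
   ┃00000010  4c 4c 4c 4c 15 c8 13┃            
   ┃00000020  f3 9c 57 30 15 15 15┃            
   ┃00000030  5b 5b 5b 5b 5b 5b 18┃            
   ┃00000040  8f 20 74 ea 63 e0 e0┃            
   ┃00000050  8e e9 8f dd 96 0b 01┃            
   ┃                              ┃            
   ┗━━━━━━━━━━━━━━━━━━━━━━━━━━━━━━┛            
                                               
              ┏━━━━━━━━━━━━━━━━━━━━━━━━━━━━━━━━
              ┃ DataTable                      
              ┠────────────────────────────────
              ┃Status  │Name        │Amount  │A
              ┃────────┼────────────┼────────┼─
              ┃Inactive│Frank Taylor│$1685.03│6
              ┃Inactive│Grace Taylor│$3462.38│6
              ┃Closed  │Bob Wilson  │$3985.00│5
              ┃Active  │Dave Davis  │$2933.20│5
              ┃Inactive│Frank Taylor│$2766.57│5
              ┃Pending │Dave Smith  │$398.39 │4
              ┗━━━━━━━━━━━━━━━━━━━━━━━━━━━━━━━━


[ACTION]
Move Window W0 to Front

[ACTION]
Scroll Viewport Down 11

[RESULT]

   ┃00000020  f3 9c 57 30 15 15 15┃            
   ┃00000030  5b 5b 5b 5b 5b 5b 18┃            
   ┃00000040  8f 20 74 ea 63 e0 e0┃            
   ┃00000050  8e e9 8f dd 96 0b 01┃            
   ┃                              ┃            
   ┗━━━━━━━━━━━━━━━━━━━━━━━━━━━━━━┛            
                                               
              ┏━━━━━━━━━━━━━━━━━━━━━━━━━━━━━━━━
              ┃ DataTable                      
              ┠────────────────────────────────
              ┃Status  │Name        │Amount  │A
              ┃────────┼────────────┼────────┼─
              ┃Inactive│Frank Taylor│$1685.03│6
              ┃Inactive│Grace Taylor│$3462.38│6
              ┃Closed  │Bob Wilson  │$3985.00│5
              ┃Active  │Dave Davis  │$2933.20│5
              ┃Inactive│Frank Taylor│$2766.57│5
              ┃Pending │Dave Smith  │$398.39 │4
              ┗━━━━━━━━━━━━━━━━━━━━━━━━━━━━━━━━
                                               
                                               
                                               
                                               
                                               


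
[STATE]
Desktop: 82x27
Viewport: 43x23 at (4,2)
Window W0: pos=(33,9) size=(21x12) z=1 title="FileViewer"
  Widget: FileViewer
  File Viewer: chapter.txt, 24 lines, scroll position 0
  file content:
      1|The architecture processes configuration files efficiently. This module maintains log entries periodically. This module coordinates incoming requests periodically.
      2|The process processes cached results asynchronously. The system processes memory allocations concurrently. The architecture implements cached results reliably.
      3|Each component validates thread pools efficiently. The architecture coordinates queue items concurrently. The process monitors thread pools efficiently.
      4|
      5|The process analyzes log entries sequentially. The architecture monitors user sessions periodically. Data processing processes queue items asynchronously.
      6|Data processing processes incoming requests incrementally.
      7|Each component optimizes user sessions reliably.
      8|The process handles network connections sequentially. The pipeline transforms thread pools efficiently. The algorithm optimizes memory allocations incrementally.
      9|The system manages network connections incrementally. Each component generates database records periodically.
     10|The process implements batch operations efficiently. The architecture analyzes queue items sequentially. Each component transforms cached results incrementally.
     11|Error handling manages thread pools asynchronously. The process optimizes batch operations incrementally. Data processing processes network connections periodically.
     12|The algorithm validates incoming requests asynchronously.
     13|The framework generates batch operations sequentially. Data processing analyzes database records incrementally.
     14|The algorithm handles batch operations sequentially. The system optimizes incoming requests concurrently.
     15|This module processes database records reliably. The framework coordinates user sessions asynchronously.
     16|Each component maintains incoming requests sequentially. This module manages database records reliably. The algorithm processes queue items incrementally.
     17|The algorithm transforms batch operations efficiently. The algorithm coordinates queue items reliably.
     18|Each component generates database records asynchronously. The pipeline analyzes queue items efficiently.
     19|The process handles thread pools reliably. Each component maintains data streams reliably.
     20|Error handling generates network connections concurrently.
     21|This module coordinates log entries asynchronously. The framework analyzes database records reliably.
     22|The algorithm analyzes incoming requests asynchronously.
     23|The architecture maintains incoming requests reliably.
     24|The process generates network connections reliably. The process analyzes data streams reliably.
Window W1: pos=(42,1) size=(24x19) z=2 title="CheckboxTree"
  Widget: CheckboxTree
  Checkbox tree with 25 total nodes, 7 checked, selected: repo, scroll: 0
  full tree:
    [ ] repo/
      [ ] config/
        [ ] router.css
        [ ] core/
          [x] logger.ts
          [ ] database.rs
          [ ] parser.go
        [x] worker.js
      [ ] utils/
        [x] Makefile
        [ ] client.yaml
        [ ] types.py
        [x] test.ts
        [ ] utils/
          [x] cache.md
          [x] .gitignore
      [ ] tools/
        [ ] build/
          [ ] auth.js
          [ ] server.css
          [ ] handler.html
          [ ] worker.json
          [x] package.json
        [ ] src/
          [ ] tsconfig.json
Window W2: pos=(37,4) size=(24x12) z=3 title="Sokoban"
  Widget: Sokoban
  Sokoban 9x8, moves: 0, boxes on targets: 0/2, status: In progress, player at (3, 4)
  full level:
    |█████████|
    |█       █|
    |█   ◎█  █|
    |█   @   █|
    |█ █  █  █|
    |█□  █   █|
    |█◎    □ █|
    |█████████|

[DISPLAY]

                                      ┃ Che
                                      ┠────
                                 ┏━━━━━━━━━
                                 ┃ Sokoban 
                                 ┠─────────
                                 ┃█████████
                                 ┃█       █
                             ┏━━━┃█   ◎█  █
                             ┃ Fi┃█   @   █
                             ┠───┃█ █  █  █
                             ┃The┃█□  █   █
                             ┃The┃█◎    □ █
                             ┃Eac┃█████████
                             ┃   ┗━━━━━━━━━
                             ┃The proc┃    
                             ┃Data pro┃    
                             ┃Each com┃    
                             ┃The proc┗━━━━
                             ┗━━━━━━━━━━━━━
                                           
                                           
                                           
                                           


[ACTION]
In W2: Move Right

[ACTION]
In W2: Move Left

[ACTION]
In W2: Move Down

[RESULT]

                                      ┃ Che
                                      ┠────
                                 ┏━━━━━━━━━
                                 ┃ Sokoban 
                                 ┠─────────
                                 ┃█████████
                                 ┃█       █
                             ┏━━━┃█   ◎█  █
                             ┃ Fi┃█       █
                             ┠───┃█ █ @█  █
                             ┃The┃█□  █   █
                             ┃The┃█◎    □ █
                             ┃Eac┃█████████
                             ┃   ┗━━━━━━━━━
                             ┃The proc┃    
                             ┃Data pro┃    
                             ┃Each com┃    
                             ┃The proc┗━━━━
                             ┗━━━━━━━━━━━━━
                                           
                                           
                                           
                                           


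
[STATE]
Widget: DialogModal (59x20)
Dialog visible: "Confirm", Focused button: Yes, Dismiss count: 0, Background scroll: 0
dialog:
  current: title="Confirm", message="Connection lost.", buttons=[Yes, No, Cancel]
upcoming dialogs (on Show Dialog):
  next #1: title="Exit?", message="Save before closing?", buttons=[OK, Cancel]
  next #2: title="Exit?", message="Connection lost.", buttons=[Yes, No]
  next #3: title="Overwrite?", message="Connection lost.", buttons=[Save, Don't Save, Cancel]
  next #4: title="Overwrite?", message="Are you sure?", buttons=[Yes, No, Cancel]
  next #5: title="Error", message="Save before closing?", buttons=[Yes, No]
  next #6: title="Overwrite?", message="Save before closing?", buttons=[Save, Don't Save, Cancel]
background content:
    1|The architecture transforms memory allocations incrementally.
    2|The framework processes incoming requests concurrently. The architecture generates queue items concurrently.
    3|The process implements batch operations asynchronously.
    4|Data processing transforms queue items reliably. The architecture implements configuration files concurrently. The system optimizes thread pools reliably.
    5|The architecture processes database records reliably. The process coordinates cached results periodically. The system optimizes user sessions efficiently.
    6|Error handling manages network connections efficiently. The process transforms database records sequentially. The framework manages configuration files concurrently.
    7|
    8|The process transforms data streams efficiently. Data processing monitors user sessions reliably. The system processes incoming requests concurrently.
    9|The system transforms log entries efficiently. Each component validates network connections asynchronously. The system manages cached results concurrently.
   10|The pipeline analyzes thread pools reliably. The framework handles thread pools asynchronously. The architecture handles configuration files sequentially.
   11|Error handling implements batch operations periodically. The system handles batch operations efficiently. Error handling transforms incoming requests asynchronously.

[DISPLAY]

The architecture transforms memory allocations incrementall
The framework processes incoming requests concurrently. The
The process implements batch operations asynchronously.    
Data processing transforms queue items reliably. The archit
The architecture processes database records reliably. The p
Error handling manages network connections efficiently. The
                                                           
The process transf┌─────────────────────┐iently. Data proce
The system transfo│       Confirm       │ntly. Each compone
The pipeline analy│   Connection lost.  │ly. The framework 
Error handling imp│ [Yes]  No   Cancel  │s periodically. Th
                  └─────────────────────┘                  
                                                           
                                                           
                                                           
                                                           
                                                           
                                                           
                                                           
                                                           


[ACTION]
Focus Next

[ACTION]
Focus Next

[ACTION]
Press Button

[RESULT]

The architecture transforms memory allocations incrementall
The framework processes incoming requests concurrently. The
The process implements batch operations asynchronously.    
Data processing transforms queue items reliably. The archit
The architecture processes database records reliably. The p
Error handling manages network connections efficiently. The
                                                           
The process transforms data streams efficiently. Data proce
The system transforms log entries efficiently. Each compone
The pipeline analyzes thread pools reliably. The framework 
Error handling implements batch operations periodically. Th
                                                           
                                                           
                                                           
                                                           
                                                           
                                                           
                                                           
                                                           
                                                           
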